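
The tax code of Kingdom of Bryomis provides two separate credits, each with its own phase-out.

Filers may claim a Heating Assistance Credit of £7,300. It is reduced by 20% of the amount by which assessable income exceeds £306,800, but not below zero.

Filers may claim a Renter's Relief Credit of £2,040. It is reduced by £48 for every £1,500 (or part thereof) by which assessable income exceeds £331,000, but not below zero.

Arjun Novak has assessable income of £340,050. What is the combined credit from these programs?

Heating Assistance Credit: 20% of the £33,250 excess over £306,800 is £6,650; credit = £7,300 − £6,650 = £650.
Renter's Relief Credit: income exceeds £331,000 by £9,050, which is 7 full-or-partial £1,500 increments; reduction = 7 × £48 = £336, leaving £1,704.
Total: £650 + £1,704 = £2,354.

£2,354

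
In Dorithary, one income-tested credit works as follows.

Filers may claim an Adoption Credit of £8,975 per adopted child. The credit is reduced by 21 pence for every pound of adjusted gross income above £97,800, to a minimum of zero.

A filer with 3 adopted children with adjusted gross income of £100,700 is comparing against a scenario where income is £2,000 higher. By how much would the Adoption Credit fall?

£420

At £100,700 — base = 3 × £8,975 = £26,925. 21% of the £2,900 excess over £97,800 is £609; credit = £26,925 − £609 = £26,316.
At £102,700 — base = 3 × £8,975 = £26,925. 21% of the £4,900 excess over £97,800 is £1,029; credit = £26,925 − £1,029 = £25,896.
Lost: £26,316 − £25,896 = £420.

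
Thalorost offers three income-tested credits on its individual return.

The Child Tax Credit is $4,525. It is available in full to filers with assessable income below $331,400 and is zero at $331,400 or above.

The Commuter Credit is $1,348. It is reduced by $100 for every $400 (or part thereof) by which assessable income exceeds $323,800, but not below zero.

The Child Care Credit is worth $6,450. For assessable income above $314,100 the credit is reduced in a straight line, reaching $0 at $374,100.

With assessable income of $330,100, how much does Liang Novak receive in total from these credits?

Child Tax Credit: $330,100 is below the $331,400 cutoff, so the full $4,525 applies.
Commuter Credit: income exceeds $323,800 by $6,300 → 16 increments × $100 = $1,600 ≥ base, so the credit is $0.
Child Care Credit: $330,100 is $16,000 into a $60,000 phase-out range, leaving 44,000/60,000 of the credit: $6,450 × 44,000/60,000 = $4,730.
Total: $4,525 + $0 + $4,730 = $9,255.

$9,255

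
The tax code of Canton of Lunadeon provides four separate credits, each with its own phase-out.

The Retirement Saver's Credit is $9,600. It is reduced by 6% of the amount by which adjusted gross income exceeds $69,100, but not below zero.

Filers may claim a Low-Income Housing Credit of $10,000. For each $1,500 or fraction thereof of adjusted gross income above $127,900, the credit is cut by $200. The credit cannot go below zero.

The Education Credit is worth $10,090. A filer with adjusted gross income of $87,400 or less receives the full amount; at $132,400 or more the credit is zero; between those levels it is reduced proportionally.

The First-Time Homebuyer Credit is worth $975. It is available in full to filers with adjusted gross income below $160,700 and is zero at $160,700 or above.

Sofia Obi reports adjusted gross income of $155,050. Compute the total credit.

Retirement Saver's Credit: 6% of the $85,950 excess over $69,100 is $5,157; credit = $9,600 − $5,157 = $4,443.
Low-Income Housing Credit: income exceeds $127,900 by $27,150, which is 19 full-or-partial $1,500 increments; reduction = 19 × $200 = $3,800, leaving $6,200.
Education Credit: $155,050 is at or above $132,400, so the credit is $0.
First-Time Homebuyer Credit: $155,050 is below the $160,700 cutoff, so the full $975 applies.
Total: $4,443 + $6,200 + $0 + $975 = $11,618.

$11,618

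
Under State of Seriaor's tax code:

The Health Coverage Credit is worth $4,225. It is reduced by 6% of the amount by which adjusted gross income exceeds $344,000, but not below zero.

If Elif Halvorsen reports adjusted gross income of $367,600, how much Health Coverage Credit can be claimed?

$2,809

Health Coverage Credit: 6% of the $23,600 excess over $344,000 is $1,416; credit = $4,225 − $1,416 = $2,809.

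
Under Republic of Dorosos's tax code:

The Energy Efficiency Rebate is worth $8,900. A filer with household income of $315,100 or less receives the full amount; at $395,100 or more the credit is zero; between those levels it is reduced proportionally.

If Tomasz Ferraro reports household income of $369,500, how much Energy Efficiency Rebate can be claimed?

Energy Efficiency Rebate: $369,500 is $54,400 into a $80,000 phase-out range, leaving 25,600/80,000 of the credit: $8,900 × 25,600/80,000 = $2,848.

$2,848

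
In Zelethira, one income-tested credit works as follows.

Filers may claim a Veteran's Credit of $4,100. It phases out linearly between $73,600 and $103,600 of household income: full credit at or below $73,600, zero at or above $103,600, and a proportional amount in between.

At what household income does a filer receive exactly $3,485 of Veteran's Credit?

$78,100

$3,485 is 3,485/4,100 of the full $4,100, so 615/4,100 of the $30,000 range has been used: income = $73,600 + $30,000 × 615/4,100 = $78,100.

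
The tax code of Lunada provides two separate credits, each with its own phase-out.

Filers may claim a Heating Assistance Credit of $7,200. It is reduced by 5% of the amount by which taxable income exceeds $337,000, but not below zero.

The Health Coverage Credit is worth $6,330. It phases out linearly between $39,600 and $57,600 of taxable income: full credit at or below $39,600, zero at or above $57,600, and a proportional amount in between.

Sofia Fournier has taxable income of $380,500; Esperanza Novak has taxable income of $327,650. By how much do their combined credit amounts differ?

$2,175

Sofia ($380,500): Heating Assistance Credit: 5% of the $43,500 excess over $337,000 is $2,175; credit = $7,200 − $2,175 = $5,025. Health Coverage Credit: $380,500 is at or above $57,600, so the credit is $0. total $5,025 + $0 = $5,025
Esperanza ($327,650): Heating Assistance Credit: $327,650 is at or below the $337,000 threshold, so the full $7,200 applies. Health Coverage Credit: $327,650 is at or above $57,600, so the credit is $0. total $7,200 + $0 = $7,200
Difference: |$5,025 − $7,200| = $2,175.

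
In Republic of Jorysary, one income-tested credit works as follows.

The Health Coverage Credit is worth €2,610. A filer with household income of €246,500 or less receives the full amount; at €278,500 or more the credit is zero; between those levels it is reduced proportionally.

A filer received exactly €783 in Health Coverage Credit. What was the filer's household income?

€268,900

€783 is 783/2,610 of the full €2,610, so 1,827/2,610 of the €32,000 range has been used: income = €246,500 + €32,000 × 1,827/2,610 = €268,900.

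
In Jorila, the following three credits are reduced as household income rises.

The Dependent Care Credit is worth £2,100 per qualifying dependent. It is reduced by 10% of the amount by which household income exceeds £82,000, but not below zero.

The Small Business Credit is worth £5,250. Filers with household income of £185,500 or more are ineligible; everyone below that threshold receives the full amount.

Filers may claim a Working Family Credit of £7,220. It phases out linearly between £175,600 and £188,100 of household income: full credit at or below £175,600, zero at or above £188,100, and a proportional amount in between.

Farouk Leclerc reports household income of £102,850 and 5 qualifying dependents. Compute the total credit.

Dependent Care Credit: base = 5 × £2,100 = £10,500. 10% of the £20,850 excess over £82,000 is £2,085; credit = £10,500 − £2,085 = £8,415.
Small Business Credit: £102,850 is below the £185,500 cutoff, so the full £5,250 applies.
Working Family Credit: £102,850 is at or below the £175,600 threshold, so the full £7,220 applies.
Total: £8,415 + £5,250 + £7,220 = £20,885.

£20,885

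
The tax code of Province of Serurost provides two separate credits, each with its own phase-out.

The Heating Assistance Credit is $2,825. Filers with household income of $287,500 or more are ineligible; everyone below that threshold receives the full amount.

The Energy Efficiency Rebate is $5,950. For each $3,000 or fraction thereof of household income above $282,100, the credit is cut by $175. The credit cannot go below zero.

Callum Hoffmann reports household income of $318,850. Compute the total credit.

$3,675

Heating Assistance Credit: $318,850 meets or exceeds the $287,500 cutoff, so the credit is $0.
Energy Efficiency Rebate: income exceeds $282,100 by $36,750, which is 13 full-or-partial $3,000 increments; reduction = 13 × $175 = $2,275, leaving $3,675.
Total: $0 + $3,675 = $3,675.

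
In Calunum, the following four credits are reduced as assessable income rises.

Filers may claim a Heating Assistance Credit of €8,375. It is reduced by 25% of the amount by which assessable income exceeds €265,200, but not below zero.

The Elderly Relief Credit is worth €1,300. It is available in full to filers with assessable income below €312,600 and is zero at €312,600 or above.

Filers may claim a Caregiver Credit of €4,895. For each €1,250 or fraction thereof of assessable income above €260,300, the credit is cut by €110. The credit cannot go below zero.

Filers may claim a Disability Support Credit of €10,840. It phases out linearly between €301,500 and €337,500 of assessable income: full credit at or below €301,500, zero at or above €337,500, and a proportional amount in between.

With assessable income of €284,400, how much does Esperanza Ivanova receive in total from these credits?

€18,410

Heating Assistance Credit: 25% of the €19,200 excess over €265,200 is €4,800; credit = €8,375 − €4,800 = €3,575.
Elderly Relief Credit: €284,400 is below the €312,600 cutoff, so the full €1,300 applies.
Caregiver Credit: income exceeds €260,300 by €24,100, which is 20 full-or-partial €1,250 increments; reduction = 20 × €110 = €2,200, leaving €2,695.
Disability Support Credit: €284,400 is at or below the €301,500 threshold, so the full €10,840 applies.
Total: €3,575 + €1,300 + €2,695 + €10,840 = €18,410.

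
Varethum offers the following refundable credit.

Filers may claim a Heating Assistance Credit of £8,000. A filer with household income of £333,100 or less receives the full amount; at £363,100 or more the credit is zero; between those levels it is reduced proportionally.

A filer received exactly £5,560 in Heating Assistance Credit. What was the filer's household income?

£342,250

£5,560 is 5,560/8,000 of the full £8,000, so 2,440/8,000 of the £30,000 range has been used: income = £333,100 + £30,000 × 2,440/8,000 = £342,250.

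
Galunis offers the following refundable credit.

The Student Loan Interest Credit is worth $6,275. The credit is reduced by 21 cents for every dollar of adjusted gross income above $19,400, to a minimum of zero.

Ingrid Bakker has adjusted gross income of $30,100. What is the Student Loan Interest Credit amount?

$4,028

Student Loan Interest Credit: 21% of the $10,700 excess over $19,400 is $2,247; credit = $6,275 − $2,247 = $4,028.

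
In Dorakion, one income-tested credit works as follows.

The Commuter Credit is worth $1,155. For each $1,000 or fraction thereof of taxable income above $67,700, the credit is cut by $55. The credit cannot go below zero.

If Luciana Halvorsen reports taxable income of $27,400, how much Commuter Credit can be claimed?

Commuter Credit: $27,400 is at or below the $67,700 threshold, so the full $1,155 applies.

$1,155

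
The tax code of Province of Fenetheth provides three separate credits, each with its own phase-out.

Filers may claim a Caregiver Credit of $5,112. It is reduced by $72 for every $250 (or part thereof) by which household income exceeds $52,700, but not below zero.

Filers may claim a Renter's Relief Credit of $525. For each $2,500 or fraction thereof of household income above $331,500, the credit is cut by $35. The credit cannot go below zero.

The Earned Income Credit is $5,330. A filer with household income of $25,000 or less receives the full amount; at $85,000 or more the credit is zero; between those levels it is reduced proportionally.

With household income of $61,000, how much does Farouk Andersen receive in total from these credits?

Caregiver Credit: income exceeds $52,700 by $8,300, which is 34 full-or-partial $250 increments; reduction = 34 × $72 = $2,448, leaving $2,664.
Renter's Relief Credit: $61,000 is at or below the $331,500 threshold, so the full $525 applies.
Earned Income Credit: $61,000 is $36,000 into a $60,000 phase-out range, leaving 24,000/60,000 of the credit: $5,330 × 24,000/60,000 = $2,132.
Total: $2,664 + $525 + $2,132 = $5,321.

$5,321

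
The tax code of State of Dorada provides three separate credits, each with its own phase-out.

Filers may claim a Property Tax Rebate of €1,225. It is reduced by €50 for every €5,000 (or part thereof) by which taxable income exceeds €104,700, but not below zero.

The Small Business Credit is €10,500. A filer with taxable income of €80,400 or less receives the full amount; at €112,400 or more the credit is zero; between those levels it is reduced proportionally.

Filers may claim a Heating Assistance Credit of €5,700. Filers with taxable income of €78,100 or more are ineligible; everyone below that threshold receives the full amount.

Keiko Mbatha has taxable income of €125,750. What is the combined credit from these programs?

Property Tax Rebate: income exceeds €104,700 by €21,050, which is 5 full-or-partial €5,000 increments; reduction = 5 × €50 = €250, leaving €975.
Small Business Credit: €125,750 is at or above €112,400, so the credit is €0.
Heating Assistance Credit: €125,750 meets or exceeds the €78,100 cutoff, so the credit is €0.
Total: €975 + €0 + €0 = €975.

€975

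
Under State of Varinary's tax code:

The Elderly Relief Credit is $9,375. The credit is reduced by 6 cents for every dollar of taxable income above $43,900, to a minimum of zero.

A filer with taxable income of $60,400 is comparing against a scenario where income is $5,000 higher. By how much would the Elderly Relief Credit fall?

At $60,400 — 6% of the $16,500 excess over $43,900 is $990; credit = $9,375 − $990 = $8,385.
At $65,400 — 6% of the $21,500 excess over $43,900 is $1,290; credit = $9,375 − $1,290 = $8,085.
Lost: $8,385 − $8,085 = $300.

$300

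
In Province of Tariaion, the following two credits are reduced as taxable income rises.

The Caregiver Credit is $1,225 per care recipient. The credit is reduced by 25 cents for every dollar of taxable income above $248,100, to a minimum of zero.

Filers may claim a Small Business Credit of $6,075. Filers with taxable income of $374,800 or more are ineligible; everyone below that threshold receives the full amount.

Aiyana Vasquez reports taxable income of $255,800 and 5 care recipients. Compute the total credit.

$10,275

Caregiver Credit: base = 5 × $1,225 = $6,125. 25% of the $7,700 excess over $248,100 is $1,925; credit = $6,125 − $1,925 = $4,200.
Small Business Credit: $255,800 is below the $374,800 cutoff, so the full $6,075 applies.
Total: $4,200 + $6,075 = $10,275.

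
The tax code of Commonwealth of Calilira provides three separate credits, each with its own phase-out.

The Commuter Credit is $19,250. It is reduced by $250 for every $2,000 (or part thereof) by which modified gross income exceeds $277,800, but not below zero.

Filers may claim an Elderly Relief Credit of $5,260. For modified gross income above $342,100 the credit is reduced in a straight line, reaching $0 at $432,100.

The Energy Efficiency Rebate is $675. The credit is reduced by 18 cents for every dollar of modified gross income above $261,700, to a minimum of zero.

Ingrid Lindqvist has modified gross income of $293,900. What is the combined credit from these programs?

Commuter Credit: income exceeds $277,800 by $16,100, which is 9 full-or-partial $2,000 increments; reduction = 9 × $250 = $2,250, leaving $17,000.
Elderly Relief Credit: $293,900 is at or below the $342,100 threshold, so the full $5,260 applies.
Energy Efficiency Rebate: 18% of the $32,200 excess over $261,700 is $5,796 ≥ base, so the credit is $0.
Total: $17,000 + $5,260 + $0 = $22,260.

$22,260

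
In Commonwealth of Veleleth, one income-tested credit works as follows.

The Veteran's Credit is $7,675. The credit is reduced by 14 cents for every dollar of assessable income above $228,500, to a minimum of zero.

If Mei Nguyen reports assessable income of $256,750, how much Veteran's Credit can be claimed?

$3,720

Veteran's Credit: 14% of the $28,250 excess over $228,500 is $3,955; credit = $7,675 − $3,955 = $3,720.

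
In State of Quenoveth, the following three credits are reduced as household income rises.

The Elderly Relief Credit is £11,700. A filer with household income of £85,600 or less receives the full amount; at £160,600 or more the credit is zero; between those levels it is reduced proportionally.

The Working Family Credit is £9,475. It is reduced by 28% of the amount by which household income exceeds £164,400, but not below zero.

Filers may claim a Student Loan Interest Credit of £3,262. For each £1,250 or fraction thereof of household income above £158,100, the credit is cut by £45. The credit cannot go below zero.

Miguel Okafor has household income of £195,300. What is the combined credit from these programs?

Elderly Relief Credit: £195,300 is at or above £160,600, so the credit is £0.
Working Family Credit: 28% of the £30,900 excess over £164,400 is £8,652; credit = £9,475 − £8,652 = £823.
Student Loan Interest Credit: income exceeds £158,100 by £37,200, which is 30 full-or-partial £1,250 increments; reduction = 30 × £45 = £1,350, leaving £1,912.
Total: £0 + £823 + £1,912 = £2,735.

£2,735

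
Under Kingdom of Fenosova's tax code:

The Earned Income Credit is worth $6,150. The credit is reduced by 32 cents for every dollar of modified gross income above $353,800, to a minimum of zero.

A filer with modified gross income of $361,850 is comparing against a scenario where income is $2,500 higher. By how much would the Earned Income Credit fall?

$800

At $361,850 — 32% of the $8,050 excess over $353,800 is $2,576; credit = $6,150 − $2,576 = $3,574.
At $364,350 — 32% of the $10,550 excess over $353,800 is $3,376; credit = $6,150 − $3,376 = $2,774.
Lost: $3,574 − $2,774 = $800.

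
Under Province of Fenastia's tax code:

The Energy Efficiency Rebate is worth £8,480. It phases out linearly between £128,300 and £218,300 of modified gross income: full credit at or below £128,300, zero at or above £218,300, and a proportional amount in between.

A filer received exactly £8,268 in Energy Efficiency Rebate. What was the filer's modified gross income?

£130,550

£8,268 is 8,268/8,480 of the full £8,480, so 212/8,480 of the £90,000 range has been used: income = £128,300 + £90,000 × 212/8,480 = £130,550.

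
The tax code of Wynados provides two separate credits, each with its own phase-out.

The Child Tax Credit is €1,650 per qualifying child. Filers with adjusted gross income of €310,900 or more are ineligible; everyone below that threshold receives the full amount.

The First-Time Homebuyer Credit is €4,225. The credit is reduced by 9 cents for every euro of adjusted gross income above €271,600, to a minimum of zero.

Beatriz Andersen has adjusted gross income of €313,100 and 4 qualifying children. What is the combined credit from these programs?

€490

Child Tax Credit: base = 4 × €1,650 = €6,600. €313,100 meets or exceeds the €310,900 cutoff, so the credit is €0.
First-Time Homebuyer Credit: 9% of the €41,500 excess over €271,600 is €3,735; credit = €4,225 − €3,735 = €490.
Total: €0 + €490 = €490.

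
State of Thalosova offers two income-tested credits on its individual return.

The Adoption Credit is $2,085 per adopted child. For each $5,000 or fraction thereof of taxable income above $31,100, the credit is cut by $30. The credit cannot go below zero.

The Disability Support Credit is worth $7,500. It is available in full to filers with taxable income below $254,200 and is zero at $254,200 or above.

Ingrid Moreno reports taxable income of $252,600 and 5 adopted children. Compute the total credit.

Adoption Credit: base = 5 × $2,085 = $10,425. income exceeds $31,100 by $221,500, which is 45 full-or-partial $5,000 increments; reduction = 45 × $30 = $1,350, leaving $9,075.
Disability Support Credit: $252,600 is below the $254,200 cutoff, so the full $7,500 applies.
Total: $9,075 + $7,500 = $16,575.

$16,575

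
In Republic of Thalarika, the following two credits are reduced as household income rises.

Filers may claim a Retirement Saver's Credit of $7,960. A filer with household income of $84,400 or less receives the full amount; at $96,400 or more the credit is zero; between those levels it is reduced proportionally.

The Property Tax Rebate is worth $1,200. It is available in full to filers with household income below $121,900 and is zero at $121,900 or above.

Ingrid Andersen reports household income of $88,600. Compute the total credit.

Retirement Saver's Credit: $88,600 is $4,200 into a $12,000 phase-out range, leaving 7,800/12,000 of the credit: $7,960 × 7,800/12,000 = $5,174.
Property Tax Rebate: $88,600 is below the $121,900 cutoff, so the full $1,200 applies.
Total: $5,174 + $1,200 = $6,374.

$6,374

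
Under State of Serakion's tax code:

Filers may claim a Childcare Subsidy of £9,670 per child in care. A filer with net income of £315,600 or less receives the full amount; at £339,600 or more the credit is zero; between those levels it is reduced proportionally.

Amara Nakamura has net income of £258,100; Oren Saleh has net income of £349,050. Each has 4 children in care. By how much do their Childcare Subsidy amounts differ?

£38,680

Amara (£258,100): Childcare Subsidy: base = 4 × £9,670 = £38,680. £258,100 is at or below the £315,600 threshold, so the full £38,680 applies.
Oren (£349,050): Childcare Subsidy: base = 4 × £9,670 = £38,680. £349,050 is at or above £339,600, so the credit is £0.
Difference: |£38,680 − £0| = £38,680.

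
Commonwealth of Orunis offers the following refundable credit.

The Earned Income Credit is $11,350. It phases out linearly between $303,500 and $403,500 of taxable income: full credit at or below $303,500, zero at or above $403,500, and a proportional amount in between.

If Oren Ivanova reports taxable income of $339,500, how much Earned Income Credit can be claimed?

$7,264

Earned Income Credit: $339,500 is $36,000 into a $100,000 phase-out range, leaving 64,000/100,000 of the credit: $11,350 × 64,000/100,000 = $7,264.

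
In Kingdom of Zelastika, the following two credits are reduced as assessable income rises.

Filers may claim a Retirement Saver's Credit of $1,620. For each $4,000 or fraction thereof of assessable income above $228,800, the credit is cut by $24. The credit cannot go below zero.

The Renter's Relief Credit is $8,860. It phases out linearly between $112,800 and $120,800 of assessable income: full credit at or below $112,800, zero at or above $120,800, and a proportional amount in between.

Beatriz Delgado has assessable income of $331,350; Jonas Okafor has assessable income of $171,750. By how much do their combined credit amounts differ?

$624

Beatriz ($331,350): Retirement Saver's Credit: income exceeds $228,800 by $102,550, which is 26 full-or-partial $4,000 increments; reduction = 26 × $24 = $624, leaving $996. Renter's Relief Credit: $331,350 is at or above $120,800, so the credit is $0. total $996 + $0 = $996
Jonas ($171,750): Retirement Saver's Credit: $171,750 is at or below the $228,800 threshold, so the full $1,620 applies. Renter's Relief Credit: $171,750 is at or above $120,800, so the credit is $0. total $1,620 + $0 = $1,620
Difference: |$996 − $1,620| = $624.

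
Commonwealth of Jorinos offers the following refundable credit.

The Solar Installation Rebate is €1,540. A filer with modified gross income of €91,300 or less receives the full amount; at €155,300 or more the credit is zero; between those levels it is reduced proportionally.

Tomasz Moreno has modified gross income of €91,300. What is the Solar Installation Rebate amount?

€1,540

Solar Installation Rebate: €91,300 is at or below the €91,300 threshold, so the full €1,540 applies.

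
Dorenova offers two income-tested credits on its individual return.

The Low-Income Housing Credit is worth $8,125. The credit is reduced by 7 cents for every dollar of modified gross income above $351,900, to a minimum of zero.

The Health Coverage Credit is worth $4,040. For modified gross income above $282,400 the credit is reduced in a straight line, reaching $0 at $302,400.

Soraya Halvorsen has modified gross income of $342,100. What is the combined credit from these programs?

Low-Income Housing Credit: $342,100 is at or below the $351,900 threshold, so the full $8,125 applies.
Health Coverage Credit: $342,100 is at or above $302,400, so the credit is $0.
Total: $8,125 + $0 = $8,125.

$8,125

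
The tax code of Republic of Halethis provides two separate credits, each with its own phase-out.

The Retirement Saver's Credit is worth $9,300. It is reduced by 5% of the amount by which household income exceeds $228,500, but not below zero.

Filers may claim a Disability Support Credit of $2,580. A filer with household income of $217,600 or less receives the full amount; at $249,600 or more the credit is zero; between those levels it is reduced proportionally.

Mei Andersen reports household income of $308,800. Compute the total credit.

Retirement Saver's Credit: 5% of the $80,300 excess over $228,500 is $4,015; credit = $9,300 − $4,015 = $5,285.
Disability Support Credit: $308,800 is at or above $249,600, so the credit is $0.
Total: $5,285 + $0 = $5,285.

$5,285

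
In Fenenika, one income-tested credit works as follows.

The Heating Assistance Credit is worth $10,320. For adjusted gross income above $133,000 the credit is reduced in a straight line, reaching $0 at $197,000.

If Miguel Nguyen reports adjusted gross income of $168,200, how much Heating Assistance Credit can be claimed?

Heating Assistance Credit: $168,200 is $35,200 into a $64,000 phase-out range, leaving 28,800/64,000 of the credit: $10,320 × 28,800/64,000 = $4,644.

$4,644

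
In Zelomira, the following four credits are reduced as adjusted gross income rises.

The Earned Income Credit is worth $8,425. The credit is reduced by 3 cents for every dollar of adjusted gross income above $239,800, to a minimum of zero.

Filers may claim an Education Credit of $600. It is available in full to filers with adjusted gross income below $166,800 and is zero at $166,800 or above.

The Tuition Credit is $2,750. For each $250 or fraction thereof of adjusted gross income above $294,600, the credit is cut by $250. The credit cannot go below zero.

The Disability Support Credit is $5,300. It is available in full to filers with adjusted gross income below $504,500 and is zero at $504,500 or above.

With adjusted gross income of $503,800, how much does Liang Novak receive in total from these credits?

$5,805

Earned Income Credit: 3% of the $264,000 excess over $239,800 is $7,920; credit = $8,425 − $7,920 = $505.
Education Credit: $503,800 meets or exceeds the $166,800 cutoff, so the credit is $0.
Tuition Credit: income exceeds $294,600 by $209,200 → 837 increments × $250 = $209,250 ≥ base, so the credit is $0.
Disability Support Credit: $503,800 is below the $504,500 cutoff, so the full $5,300 applies.
Total: $505 + $0 + $0 + $5,300 = $5,805.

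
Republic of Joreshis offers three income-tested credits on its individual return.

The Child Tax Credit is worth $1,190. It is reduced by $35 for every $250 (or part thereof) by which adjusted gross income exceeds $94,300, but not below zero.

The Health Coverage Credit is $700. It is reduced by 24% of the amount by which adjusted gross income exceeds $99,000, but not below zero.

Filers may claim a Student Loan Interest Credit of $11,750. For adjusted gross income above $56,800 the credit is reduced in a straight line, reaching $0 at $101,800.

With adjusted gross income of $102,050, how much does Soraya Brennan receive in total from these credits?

Child Tax Credit: income exceeds $94,300 by $7,750, which is 31 full-or-partial $250 increments; reduction = 31 × $35 = $1,085, leaving $105.
Health Coverage Credit: 24% of the $3,050 excess over $99,000 is $732 ≥ base, so the credit is $0.
Student Loan Interest Credit: $102,050 is at or above $101,800, so the credit is $0.
Total: $105 + $0 + $0 = $105.

$105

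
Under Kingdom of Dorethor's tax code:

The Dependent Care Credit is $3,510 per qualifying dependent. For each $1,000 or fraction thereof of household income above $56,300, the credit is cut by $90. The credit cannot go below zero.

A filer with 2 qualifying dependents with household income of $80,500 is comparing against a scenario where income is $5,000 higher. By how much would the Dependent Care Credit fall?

$450

At $80,500 — base = 2 × $3,510 = $7,020. income exceeds $56,300 by $24,200, which is 25 full-or-partial $1,000 increments; reduction = 25 × $90 = $2,250, leaving $4,770.
At $85,500 — base = 2 × $3,510 = $7,020. income exceeds $56,300 by $29,200, which is 30 full-or-partial $1,000 increments; reduction = 30 × $90 = $2,700, leaving $4,320.
Lost: $4,770 − $4,320 = $450.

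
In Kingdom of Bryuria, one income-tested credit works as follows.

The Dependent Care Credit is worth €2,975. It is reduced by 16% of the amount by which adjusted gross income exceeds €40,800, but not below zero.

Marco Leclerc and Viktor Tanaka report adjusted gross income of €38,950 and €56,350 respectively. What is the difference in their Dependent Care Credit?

Marco (€38,950): Dependent Care Credit: €38,950 is at or below the €40,800 threshold, so the full €2,975 applies.
Viktor (€56,350): Dependent Care Credit: 16% of the €15,550 excess over €40,800 is €2,488; credit = €2,975 − €2,488 = €487.
Difference: |€2,975 − €487| = €2,488.

€2,488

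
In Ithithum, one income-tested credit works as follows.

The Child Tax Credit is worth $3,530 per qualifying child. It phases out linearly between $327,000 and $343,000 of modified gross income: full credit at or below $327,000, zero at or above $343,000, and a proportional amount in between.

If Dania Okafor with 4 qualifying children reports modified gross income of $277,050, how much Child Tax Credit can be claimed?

$14,120

Child Tax Credit: base = 4 × $3,530 = $14,120. $277,050 is at or below the $327,000 threshold, so the full $14,120 applies.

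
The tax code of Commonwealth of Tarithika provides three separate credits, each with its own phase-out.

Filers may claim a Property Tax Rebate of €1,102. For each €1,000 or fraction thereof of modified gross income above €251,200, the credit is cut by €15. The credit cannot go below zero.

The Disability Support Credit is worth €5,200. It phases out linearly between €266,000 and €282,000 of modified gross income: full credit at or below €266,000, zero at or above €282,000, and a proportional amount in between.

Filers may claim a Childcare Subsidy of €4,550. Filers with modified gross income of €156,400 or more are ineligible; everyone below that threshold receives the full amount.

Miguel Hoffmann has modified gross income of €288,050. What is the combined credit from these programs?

€547

Property Tax Rebate: income exceeds €251,200 by €36,850, which is 37 full-or-partial €1,000 increments; reduction = 37 × €15 = €555, leaving €547.
Disability Support Credit: €288,050 is at or above €282,000, so the credit is €0.
Childcare Subsidy: €288,050 meets or exceeds the €156,400 cutoff, so the credit is €0.
Total: €547 + €0 + €0 = €547.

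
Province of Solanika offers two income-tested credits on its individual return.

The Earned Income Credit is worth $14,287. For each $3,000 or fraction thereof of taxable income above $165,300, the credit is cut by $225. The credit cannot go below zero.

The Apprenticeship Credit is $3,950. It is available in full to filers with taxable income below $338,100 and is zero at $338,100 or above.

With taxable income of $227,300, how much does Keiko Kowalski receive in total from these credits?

$13,512

Earned Income Credit: income exceeds $165,300 by $62,000, which is 21 full-or-partial $3,000 increments; reduction = 21 × $225 = $4,725, leaving $9,562.
Apprenticeship Credit: $227,300 is below the $338,100 cutoff, so the full $3,950 applies.
Total: $9,562 + $3,950 = $13,512.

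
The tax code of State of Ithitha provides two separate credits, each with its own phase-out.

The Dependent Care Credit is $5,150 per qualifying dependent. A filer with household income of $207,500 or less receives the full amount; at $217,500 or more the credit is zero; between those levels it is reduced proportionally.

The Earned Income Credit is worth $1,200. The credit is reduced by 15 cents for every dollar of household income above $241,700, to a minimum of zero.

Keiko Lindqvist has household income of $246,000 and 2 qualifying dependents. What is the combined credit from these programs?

Dependent Care Credit: base = 2 × $5,150 = $10,300. $246,000 is at or above $217,500, so the credit is $0.
Earned Income Credit: 15% of the $4,300 excess over $241,700 is $645; credit = $1,200 − $645 = $555.
Total: $0 + $555 = $555.

$555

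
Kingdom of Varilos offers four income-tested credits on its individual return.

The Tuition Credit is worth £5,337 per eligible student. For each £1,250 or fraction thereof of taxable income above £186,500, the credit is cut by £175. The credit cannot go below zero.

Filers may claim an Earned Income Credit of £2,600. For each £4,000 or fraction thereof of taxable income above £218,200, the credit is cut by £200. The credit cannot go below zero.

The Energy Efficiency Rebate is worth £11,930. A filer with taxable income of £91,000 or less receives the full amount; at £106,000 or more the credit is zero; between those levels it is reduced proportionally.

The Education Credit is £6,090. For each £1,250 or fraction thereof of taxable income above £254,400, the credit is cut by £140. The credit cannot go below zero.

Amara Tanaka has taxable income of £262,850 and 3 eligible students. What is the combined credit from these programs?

Tuition Credit: base = 3 × £5,337 = £16,011. income exceeds £186,500 by £76,350, which is 62 full-or-partial £1,250 increments; reduction = 62 × £175 = £10,850, leaving £5,161.
Earned Income Credit: income exceeds £218,200 by £44,650, which is 12 full-or-partial £4,000 increments; reduction = 12 × £200 = £2,400, leaving £200.
Energy Efficiency Rebate: £262,850 is at or above £106,000, so the credit is £0.
Education Credit: income exceeds £254,400 by £8,450, which is 7 full-or-partial £1,250 increments; reduction = 7 × £140 = £980, leaving £5,110.
Total: £5,161 + £200 + £0 + £5,110 = £10,471.

£10,471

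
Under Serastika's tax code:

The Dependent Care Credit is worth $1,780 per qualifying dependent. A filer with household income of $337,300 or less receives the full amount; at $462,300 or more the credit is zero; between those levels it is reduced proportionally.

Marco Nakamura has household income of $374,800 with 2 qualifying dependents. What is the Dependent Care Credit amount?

Dependent Care Credit: base = 2 × $1,780 = $3,560. $374,800 is $37,500 into a $125,000 phase-out range, leaving 87,500/125,000 of the credit: $3,560 × 87,500/125,000 = $2,492.

$2,492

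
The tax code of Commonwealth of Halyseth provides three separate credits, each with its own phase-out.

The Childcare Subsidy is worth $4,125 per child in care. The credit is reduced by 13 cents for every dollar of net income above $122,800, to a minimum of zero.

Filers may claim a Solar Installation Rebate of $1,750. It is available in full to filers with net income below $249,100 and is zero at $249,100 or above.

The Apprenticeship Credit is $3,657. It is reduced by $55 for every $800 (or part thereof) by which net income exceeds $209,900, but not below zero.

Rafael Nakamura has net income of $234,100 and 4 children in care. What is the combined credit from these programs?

Childcare Subsidy: base = 4 × $4,125 = $16,500. 13% of the $111,300 excess over $122,800 is $14,469; credit = $16,500 − $14,469 = $2,031.
Solar Installation Rebate: $234,100 is below the $249,100 cutoff, so the full $1,750 applies.
Apprenticeship Credit: income exceeds $209,900 by $24,200, which is 31 full-or-partial $800 increments; reduction = 31 × $55 = $1,705, leaving $1,952.
Total: $2,031 + $1,750 + $1,952 = $5,733.

$5,733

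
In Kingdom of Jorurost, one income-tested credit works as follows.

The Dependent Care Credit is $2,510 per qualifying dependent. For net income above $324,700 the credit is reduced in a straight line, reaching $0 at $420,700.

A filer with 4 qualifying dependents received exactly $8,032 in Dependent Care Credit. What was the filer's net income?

Full credit = 4 × $2,510 = $10,040.
$8,032 is 8,032/10,040 of the full $10,040, so 2,008/10,040 of the $96,000 range has been used: income = $324,700 + $96,000 × 2,008/10,040 = $343,900.

$343,900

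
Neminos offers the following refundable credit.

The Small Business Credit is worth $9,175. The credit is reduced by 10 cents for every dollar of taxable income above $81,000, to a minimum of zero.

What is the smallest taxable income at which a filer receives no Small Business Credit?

$172,750

The credit falls by 10% of each dollar above $81,000, so it reaches zero when the excess is $9,175 / 10% = $91,750: income = $81,000 + $91,750 = $172,750.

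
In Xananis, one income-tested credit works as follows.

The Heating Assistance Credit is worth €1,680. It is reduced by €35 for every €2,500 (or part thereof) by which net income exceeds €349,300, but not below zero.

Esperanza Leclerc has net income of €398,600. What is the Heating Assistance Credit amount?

€980

Heating Assistance Credit: income exceeds €349,300 by €49,300, which is 20 full-or-partial €2,500 increments; reduction = 20 × €35 = €700, leaving €980.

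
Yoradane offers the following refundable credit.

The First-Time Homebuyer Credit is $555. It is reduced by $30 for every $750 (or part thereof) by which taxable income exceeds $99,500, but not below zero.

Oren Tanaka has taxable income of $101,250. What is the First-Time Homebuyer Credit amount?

$465

First-Time Homebuyer Credit: income exceeds $99,500 by $1,750, which is 3 full-or-partial $750 increments; reduction = 3 × $30 = $90, leaving $465.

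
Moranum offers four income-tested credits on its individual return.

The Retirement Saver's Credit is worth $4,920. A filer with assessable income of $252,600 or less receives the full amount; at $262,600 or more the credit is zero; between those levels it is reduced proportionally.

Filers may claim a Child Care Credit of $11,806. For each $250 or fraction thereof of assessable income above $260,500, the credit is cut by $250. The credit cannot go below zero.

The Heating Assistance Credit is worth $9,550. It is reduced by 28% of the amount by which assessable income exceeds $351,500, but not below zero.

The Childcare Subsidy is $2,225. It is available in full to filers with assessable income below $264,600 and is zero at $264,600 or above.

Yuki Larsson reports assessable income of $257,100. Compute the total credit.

Retirement Saver's Credit: $257,100 is $4,500 into a $10,000 phase-out range, leaving 5,500/10,000 of the credit: $4,920 × 5,500/10,000 = $2,706.
Child Care Credit: $257,100 is at or below the $260,500 threshold, so the full $11,806 applies.
Heating Assistance Credit: $257,100 is at or below the $351,500 threshold, so the full $9,550 applies.
Childcare Subsidy: $257,100 is below the $264,600 cutoff, so the full $2,225 applies.
Total: $2,706 + $11,806 + $9,550 + $2,225 = $26,287.

$26,287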